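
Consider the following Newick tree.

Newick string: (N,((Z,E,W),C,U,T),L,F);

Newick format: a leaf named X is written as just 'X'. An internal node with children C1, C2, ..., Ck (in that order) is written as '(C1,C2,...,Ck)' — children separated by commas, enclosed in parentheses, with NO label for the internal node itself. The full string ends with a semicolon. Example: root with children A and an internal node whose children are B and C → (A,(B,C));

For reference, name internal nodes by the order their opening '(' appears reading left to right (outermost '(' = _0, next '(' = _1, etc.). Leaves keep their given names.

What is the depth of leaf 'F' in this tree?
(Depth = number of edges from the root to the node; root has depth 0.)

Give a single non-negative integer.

Newick: (N,((Z,E,W),C,U,T),L,F);
Naming internals by '(' encounter order: outermost '(' = _0, next = _1, ...
Query node: F
Path from root: _0 -> F
Depth of F: 1 (number of edges from root)

Answer: 1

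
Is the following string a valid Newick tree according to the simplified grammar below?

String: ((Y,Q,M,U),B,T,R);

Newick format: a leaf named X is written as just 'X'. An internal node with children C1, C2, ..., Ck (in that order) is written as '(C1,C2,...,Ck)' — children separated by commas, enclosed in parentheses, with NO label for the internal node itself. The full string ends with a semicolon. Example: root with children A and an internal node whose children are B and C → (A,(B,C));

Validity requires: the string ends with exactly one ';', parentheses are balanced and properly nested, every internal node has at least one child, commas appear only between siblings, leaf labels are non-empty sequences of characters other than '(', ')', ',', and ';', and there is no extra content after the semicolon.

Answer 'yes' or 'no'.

Input: ((Y,Q,M,U),B,T,R);
Paren balance: 2 '(' vs 2 ')' OK
Ends with single ';': True
Full parse: OK
Valid: True

Answer: yes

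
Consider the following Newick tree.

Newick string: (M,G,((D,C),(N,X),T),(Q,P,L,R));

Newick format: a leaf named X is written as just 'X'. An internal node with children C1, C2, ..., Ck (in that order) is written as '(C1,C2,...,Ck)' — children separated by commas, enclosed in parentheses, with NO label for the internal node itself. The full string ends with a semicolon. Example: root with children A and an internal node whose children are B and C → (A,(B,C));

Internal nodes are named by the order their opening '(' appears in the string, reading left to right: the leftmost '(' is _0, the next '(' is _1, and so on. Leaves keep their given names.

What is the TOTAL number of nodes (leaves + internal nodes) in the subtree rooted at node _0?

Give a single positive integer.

Answer: 16

Derivation:
Newick: (M,G,((D,C),(N,X),T),(Q,P,L,R));
Locate _0: it is the '(' at position 0 (the 1st '(' reading left to right).
Query: subtree rooted at _0
_0: subtree_size = 1 + 15
  M: subtree_size = 1 + 0
  G: subtree_size = 1 + 0
  _1: subtree_size = 1 + 7
    _2: subtree_size = 1 + 2
      D: subtree_size = 1 + 0
      C: subtree_size = 1 + 0
    _3: subtree_size = 1 + 2
      N: subtree_size = 1 + 0
      X: subtree_size = 1 + 0
    T: subtree_size = 1 + 0
  _4: subtree_size = 1 + 4
    Q: subtree_size = 1 + 0
    P: subtree_size = 1 + 0
    L: subtree_size = 1 + 0
    R: subtree_size = 1 + 0
Total subtree size of _0: 16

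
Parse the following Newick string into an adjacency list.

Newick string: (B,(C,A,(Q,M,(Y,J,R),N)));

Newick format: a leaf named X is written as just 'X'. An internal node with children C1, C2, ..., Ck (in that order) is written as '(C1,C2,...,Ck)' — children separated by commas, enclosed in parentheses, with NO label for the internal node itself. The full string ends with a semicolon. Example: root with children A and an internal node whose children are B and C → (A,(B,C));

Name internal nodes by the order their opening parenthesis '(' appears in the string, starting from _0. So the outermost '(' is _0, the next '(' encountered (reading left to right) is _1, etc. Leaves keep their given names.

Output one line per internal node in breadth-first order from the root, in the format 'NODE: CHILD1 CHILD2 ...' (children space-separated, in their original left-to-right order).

Input: (B,(C,A,(Q,M,(Y,J,R),N)));
Scanning left-to-right, naming '(' by encounter order:
  pos 0: '(' -> open internal node _0 (depth 1)
  pos 3: '(' -> open internal node _1 (depth 2)
  pos 8: '(' -> open internal node _2 (depth 3)
  pos 13: '(' -> open internal node _3 (depth 4)
  pos 19: ')' -> close internal node _3 (now at depth 3)
  pos 22: ')' -> close internal node _2 (now at depth 2)
  pos 23: ')' -> close internal node _1 (now at depth 1)
  pos 24: ')' -> close internal node _0 (now at depth 0)
Total internal nodes: 4
BFS adjacency from root:
  _0: B _1
  _1: C A _2
  _2: Q M _3 N
  _3: Y J R

Answer: _0: B _1
_1: C A _2
_2: Q M _3 N
_3: Y J R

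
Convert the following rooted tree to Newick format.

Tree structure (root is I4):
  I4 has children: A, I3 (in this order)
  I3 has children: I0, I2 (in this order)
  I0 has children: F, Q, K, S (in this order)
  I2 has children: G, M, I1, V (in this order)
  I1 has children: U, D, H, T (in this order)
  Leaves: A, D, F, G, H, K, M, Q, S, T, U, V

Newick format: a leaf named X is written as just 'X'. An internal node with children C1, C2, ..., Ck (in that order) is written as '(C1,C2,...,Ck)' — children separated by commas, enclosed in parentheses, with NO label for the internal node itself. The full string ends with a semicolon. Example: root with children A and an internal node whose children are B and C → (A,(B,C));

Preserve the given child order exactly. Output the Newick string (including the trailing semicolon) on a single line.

internal I4 with children ['A', 'I3']
  leaf 'A' → 'A'
  internal I3 with children ['I0', 'I2']
    internal I0 with children ['F', 'Q', 'K', 'S']
      leaf 'F' → 'F'
      leaf 'Q' → 'Q'
      leaf 'K' → 'K'
      leaf 'S' → 'S'
    → '(F,Q,K,S)'
    internal I2 with children ['G', 'M', 'I1', 'V']
      leaf 'G' → 'G'
      leaf 'M' → 'M'
      internal I1 with children ['U', 'D', 'H', 'T']
        leaf 'U' → 'U'
        leaf 'D' → 'D'
        leaf 'H' → 'H'
        leaf 'T' → 'T'
      → '(U,D,H,T)'
      leaf 'V' → 'V'
    → '(G,M,(U,D,H,T),V)'
  → '((F,Q,K,S),(G,M,(U,D,H,T),V))'
→ '(A,((F,Q,K,S),(G,M,(U,D,H,T),V)))'
Final: (A,((F,Q,K,S),(G,M,(U,D,H,T),V)));

Answer: (A,((F,Q,K,S),(G,M,(U,D,H,T),V)));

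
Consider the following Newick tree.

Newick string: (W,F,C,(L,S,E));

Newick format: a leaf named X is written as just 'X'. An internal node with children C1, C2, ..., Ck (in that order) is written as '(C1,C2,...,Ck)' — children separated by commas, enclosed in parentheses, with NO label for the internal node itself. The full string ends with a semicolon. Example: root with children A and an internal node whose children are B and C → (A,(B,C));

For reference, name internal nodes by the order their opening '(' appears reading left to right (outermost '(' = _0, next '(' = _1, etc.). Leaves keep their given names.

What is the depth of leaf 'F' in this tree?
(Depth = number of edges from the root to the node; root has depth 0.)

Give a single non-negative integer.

Newick: (W,F,C,(L,S,E));
Naming internals by '(' encounter order: outermost '(' = _0, next = _1, ...
Query node: F
Path from root: _0 -> F
Depth of F: 1 (number of edges from root)

Answer: 1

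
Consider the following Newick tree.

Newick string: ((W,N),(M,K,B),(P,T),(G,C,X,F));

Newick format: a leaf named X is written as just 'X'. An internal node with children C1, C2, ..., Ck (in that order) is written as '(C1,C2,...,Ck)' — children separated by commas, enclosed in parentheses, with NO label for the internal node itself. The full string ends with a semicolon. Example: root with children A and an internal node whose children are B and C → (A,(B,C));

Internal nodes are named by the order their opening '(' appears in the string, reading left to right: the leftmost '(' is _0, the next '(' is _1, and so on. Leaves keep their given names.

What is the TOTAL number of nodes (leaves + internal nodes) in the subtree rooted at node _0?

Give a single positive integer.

Newick: ((W,N),(M,K,B),(P,T),(G,C,X,F));
Locate _0: it is the '(' at position 0 (the 1st '(' reading left to right).
Query: subtree rooted at _0
_0: subtree_size = 1 + 15
  _1: subtree_size = 1 + 2
    W: subtree_size = 1 + 0
    N: subtree_size = 1 + 0
  _2: subtree_size = 1 + 3
    M: subtree_size = 1 + 0
    K: subtree_size = 1 + 0
    B: subtree_size = 1 + 0
  _3: subtree_size = 1 + 2
    P: subtree_size = 1 + 0
    T: subtree_size = 1 + 0
  _4: subtree_size = 1 + 4
    G: subtree_size = 1 + 0
    C: subtree_size = 1 + 0
    X: subtree_size = 1 + 0
    F: subtree_size = 1 + 0
Total subtree size of _0: 16

Answer: 16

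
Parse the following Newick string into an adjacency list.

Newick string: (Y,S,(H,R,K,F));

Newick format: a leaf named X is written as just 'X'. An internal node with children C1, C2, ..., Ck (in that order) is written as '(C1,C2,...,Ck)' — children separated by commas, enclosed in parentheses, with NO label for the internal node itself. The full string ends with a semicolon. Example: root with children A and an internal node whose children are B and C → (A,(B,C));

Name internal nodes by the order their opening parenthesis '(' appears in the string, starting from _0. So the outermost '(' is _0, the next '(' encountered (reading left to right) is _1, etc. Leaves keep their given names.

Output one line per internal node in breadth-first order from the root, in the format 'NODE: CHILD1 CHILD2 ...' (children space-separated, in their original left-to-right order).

Answer: _0: Y S _1
_1: H R K F

Derivation:
Input: (Y,S,(H,R,K,F));
Scanning left-to-right, naming '(' by encounter order:
  pos 0: '(' -> open internal node _0 (depth 1)
  pos 5: '(' -> open internal node _1 (depth 2)
  pos 13: ')' -> close internal node _1 (now at depth 1)
  pos 14: ')' -> close internal node _0 (now at depth 0)
Total internal nodes: 2
BFS adjacency from root:
  _0: Y S _1
  _1: H R K F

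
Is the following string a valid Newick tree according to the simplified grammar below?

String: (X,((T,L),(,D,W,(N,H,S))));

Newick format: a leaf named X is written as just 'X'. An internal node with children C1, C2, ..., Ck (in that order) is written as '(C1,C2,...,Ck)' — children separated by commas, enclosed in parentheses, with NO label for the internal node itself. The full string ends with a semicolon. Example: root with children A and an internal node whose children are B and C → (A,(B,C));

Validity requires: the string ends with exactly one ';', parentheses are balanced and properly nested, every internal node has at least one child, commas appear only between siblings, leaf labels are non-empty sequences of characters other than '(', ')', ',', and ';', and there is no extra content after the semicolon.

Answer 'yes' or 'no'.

Input: (X,((T,L),(,D,W,(N,H,S))));
Paren balance: 5 '(' vs 5 ')' OK
Ends with single ';': True
Full parse: FAILS (empty leaf label at pos 11)
Valid: False

Answer: no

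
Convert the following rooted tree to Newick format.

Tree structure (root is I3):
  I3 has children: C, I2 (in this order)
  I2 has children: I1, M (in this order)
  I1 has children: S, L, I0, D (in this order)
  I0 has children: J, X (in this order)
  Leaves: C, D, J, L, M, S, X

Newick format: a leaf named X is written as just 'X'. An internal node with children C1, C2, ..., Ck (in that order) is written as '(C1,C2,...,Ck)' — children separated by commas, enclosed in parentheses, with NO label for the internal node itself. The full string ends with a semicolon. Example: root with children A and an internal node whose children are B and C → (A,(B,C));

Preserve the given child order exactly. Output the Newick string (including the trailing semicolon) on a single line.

internal I3 with children ['C', 'I2']
  leaf 'C' → 'C'
  internal I2 with children ['I1', 'M']
    internal I1 with children ['S', 'L', 'I0', 'D']
      leaf 'S' → 'S'
      leaf 'L' → 'L'
      internal I0 with children ['J', 'X']
        leaf 'J' → 'J'
        leaf 'X' → 'X'
      → '(J,X)'
      leaf 'D' → 'D'
    → '(S,L,(J,X),D)'
    leaf 'M' → 'M'
  → '((S,L,(J,X),D),M)'
→ '(C,((S,L,(J,X),D),M))'
Final: (C,((S,L,(J,X),D),M));

Answer: (C,((S,L,(J,X),D),M));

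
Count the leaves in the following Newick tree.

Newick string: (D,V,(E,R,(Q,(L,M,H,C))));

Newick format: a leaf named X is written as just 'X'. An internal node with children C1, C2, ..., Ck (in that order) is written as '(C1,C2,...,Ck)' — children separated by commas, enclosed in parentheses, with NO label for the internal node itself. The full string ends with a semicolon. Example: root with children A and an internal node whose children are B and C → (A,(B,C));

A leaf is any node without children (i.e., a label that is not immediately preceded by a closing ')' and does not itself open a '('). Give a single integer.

Newick: (D,V,(E,R,(Q,(L,M,H,C))));
Scan left-to-right; a leaf is any maximal label run not followed by '(':
  pos 1: leaf 'D' → count = 1
  pos 3: leaf 'V' → count = 2
  pos 6: leaf 'E' → count = 3
  pos 8: leaf 'R' → count = 4
  pos 11: leaf 'Q' → count = 5
  pos 14: leaf 'L' → count = 6
  pos 16: leaf 'M' → count = 7
  pos 18: leaf 'H' → count = 8
  pos 20: leaf 'C' → count = 9
Total leaves: 9

Answer: 9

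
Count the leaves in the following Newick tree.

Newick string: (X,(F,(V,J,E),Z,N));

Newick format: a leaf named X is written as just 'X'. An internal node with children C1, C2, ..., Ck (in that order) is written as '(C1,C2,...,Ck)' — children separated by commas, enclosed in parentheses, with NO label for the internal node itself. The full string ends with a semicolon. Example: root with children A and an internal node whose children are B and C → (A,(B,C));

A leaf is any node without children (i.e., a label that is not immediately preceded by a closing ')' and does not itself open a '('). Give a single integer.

Answer: 7

Derivation:
Newick: (X,(F,(V,J,E),Z,N));
Scan left-to-right; a leaf is any maximal label run not followed by '(':
  pos 1: leaf 'X' → count = 1
  pos 4: leaf 'F' → count = 2
  pos 7: leaf 'V' → count = 3
  pos 9: leaf 'J' → count = 4
  pos 11: leaf 'E' → count = 5
  pos 14: leaf 'Z' → count = 6
  pos 16: leaf 'N' → count = 7
Total leaves: 7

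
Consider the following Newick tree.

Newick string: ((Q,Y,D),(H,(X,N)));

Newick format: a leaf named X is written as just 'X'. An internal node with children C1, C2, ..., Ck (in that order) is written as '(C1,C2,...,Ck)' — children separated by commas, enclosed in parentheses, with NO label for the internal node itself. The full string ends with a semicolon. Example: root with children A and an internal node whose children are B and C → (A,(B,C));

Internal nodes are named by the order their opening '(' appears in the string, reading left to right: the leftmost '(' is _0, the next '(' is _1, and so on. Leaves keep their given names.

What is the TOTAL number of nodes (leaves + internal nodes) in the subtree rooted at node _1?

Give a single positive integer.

Newick: ((Q,Y,D),(H,(X,N)));
Locate _1: it is the '(' at position 1 (the 2nd '(' reading left to right).
Query: subtree rooted at _1
_1: subtree_size = 1 + 3
  Q: subtree_size = 1 + 0
  Y: subtree_size = 1 + 0
  D: subtree_size = 1 + 0
Total subtree size of _1: 4

Answer: 4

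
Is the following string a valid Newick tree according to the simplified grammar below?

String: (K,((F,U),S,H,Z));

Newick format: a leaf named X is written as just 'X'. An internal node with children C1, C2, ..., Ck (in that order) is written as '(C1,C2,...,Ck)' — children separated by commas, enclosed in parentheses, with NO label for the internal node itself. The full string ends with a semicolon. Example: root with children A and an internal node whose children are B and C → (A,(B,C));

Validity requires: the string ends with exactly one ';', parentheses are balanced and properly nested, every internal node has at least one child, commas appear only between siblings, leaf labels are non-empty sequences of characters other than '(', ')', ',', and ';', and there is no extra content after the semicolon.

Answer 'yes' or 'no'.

Answer: yes

Derivation:
Input: (K,((F,U),S,H,Z));
Paren balance: 3 '(' vs 3 ')' OK
Ends with single ';': True
Full parse: OK
Valid: True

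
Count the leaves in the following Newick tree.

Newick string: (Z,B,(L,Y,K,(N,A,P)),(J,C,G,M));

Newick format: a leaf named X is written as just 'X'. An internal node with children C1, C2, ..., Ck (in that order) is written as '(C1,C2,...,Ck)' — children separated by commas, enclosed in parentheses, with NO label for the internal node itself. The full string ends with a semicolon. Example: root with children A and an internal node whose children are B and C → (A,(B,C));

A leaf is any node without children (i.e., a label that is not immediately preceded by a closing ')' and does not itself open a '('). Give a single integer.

Answer: 12

Derivation:
Newick: (Z,B,(L,Y,K,(N,A,P)),(J,C,G,M));
Scan left-to-right; a leaf is any maximal label run not followed by '(':
  pos 1: leaf 'Z' → count = 1
  pos 3: leaf 'B' → count = 2
  pos 6: leaf 'L' → count = 3
  pos 8: leaf 'Y' → count = 4
  pos 10: leaf 'K' → count = 5
  pos 13: leaf 'N' → count = 6
  pos 15: leaf 'A' → count = 7
  pos 17: leaf 'P' → count = 8
  pos 22: leaf 'J' → count = 9
  pos 24: leaf 'C' → count = 10
  pos 26: leaf 'G' → count = 11
  pos 28: leaf 'M' → count = 12
Total leaves: 12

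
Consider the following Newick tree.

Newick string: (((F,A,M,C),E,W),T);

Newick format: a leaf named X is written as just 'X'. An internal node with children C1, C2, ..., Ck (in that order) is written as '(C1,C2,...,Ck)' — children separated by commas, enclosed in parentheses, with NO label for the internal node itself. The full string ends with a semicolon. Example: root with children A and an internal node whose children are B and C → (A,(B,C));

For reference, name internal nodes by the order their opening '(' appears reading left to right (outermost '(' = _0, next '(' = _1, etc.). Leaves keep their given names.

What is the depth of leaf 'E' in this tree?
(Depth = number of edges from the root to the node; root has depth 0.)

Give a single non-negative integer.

Answer: 2

Derivation:
Newick: (((F,A,M,C),E,W),T);
Naming internals by '(' encounter order: outermost '(' = _0, next = _1, ...
Query node: E
Path from root: _0 -> _1 -> E
Depth of E: 2 (number of edges from root)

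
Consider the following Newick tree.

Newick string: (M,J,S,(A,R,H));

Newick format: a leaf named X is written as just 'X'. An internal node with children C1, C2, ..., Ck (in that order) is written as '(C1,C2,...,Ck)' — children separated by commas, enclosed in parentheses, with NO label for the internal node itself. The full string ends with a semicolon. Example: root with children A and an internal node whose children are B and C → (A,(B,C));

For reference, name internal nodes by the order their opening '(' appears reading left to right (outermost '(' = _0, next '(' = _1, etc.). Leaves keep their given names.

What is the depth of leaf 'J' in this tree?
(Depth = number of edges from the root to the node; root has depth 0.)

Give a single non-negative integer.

Newick: (M,J,S,(A,R,H));
Naming internals by '(' encounter order: outermost '(' = _0, next = _1, ...
Query node: J
Path from root: _0 -> J
Depth of J: 1 (number of edges from root)

Answer: 1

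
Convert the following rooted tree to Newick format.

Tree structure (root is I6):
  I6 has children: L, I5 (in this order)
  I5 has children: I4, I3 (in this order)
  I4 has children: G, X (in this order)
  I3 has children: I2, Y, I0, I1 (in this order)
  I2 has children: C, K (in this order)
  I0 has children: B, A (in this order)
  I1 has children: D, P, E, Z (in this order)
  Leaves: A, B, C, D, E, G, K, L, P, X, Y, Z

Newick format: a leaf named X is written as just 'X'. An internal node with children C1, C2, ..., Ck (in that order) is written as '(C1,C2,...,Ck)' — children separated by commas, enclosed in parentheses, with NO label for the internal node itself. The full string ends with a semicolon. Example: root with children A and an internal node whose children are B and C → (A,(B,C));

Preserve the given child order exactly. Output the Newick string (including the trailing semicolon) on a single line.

Answer: (L,((G,X),((C,K),Y,(B,A),(D,P,E,Z))));

Derivation:
internal I6 with children ['L', 'I5']
  leaf 'L' → 'L'
  internal I5 with children ['I4', 'I3']
    internal I4 with children ['G', 'X']
      leaf 'G' → 'G'
      leaf 'X' → 'X'
    → '(G,X)'
    internal I3 with children ['I2', 'Y', 'I0', 'I1']
      internal I2 with children ['C', 'K']
        leaf 'C' → 'C'
        leaf 'K' → 'K'
      → '(C,K)'
      leaf 'Y' → 'Y'
      internal I0 with children ['B', 'A']
        leaf 'B' → 'B'
        leaf 'A' → 'A'
      → '(B,A)'
      internal I1 with children ['D', 'P', 'E', 'Z']
        leaf 'D' → 'D'
        leaf 'P' → 'P'
        leaf 'E' → 'E'
        leaf 'Z' → 'Z'
      → '(D,P,E,Z)'
    → '((C,K),Y,(B,A),(D,P,E,Z))'
  → '((G,X),((C,K),Y,(B,A),(D,P,E,Z)))'
→ '(L,((G,X),((C,K),Y,(B,A),(D,P,E,Z))))'
Final: (L,((G,X),((C,K),Y,(B,A),(D,P,E,Z))));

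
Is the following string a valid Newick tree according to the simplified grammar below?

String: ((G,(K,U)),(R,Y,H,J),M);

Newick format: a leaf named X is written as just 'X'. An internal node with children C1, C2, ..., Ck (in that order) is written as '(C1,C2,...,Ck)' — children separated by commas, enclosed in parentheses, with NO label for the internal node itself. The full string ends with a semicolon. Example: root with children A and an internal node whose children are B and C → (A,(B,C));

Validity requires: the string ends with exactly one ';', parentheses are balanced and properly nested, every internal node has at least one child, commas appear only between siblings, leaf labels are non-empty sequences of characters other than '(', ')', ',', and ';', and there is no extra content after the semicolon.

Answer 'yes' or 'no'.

Input: ((G,(K,U)),(R,Y,H,J),M);
Paren balance: 4 '(' vs 4 ')' OK
Ends with single ';': True
Full parse: OK
Valid: True

Answer: yes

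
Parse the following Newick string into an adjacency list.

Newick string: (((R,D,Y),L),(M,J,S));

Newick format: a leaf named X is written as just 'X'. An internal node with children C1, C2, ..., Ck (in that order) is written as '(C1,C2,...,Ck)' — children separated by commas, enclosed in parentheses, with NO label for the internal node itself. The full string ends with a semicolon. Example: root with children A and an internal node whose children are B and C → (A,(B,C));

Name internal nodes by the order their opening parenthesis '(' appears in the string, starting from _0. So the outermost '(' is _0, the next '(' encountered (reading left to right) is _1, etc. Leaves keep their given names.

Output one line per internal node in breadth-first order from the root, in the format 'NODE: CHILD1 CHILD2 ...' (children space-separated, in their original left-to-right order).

Answer: _0: _1 _3
_1: _2 L
_3: M J S
_2: R D Y

Derivation:
Input: (((R,D,Y),L),(M,J,S));
Scanning left-to-right, naming '(' by encounter order:
  pos 0: '(' -> open internal node _0 (depth 1)
  pos 1: '(' -> open internal node _1 (depth 2)
  pos 2: '(' -> open internal node _2 (depth 3)
  pos 8: ')' -> close internal node _2 (now at depth 2)
  pos 11: ')' -> close internal node _1 (now at depth 1)
  pos 13: '(' -> open internal node _3 (depth 2)
  pos 19: ')' -> close internal node _3 (now at depth 1)
  pos 20: ')' -> close internal node _0 (now at depth 0)
Total internal nodes: 4
BFS adjacency from root:
  _0: _1 _3
  _1: _2 L
  _3: M J S
  _2: R D Y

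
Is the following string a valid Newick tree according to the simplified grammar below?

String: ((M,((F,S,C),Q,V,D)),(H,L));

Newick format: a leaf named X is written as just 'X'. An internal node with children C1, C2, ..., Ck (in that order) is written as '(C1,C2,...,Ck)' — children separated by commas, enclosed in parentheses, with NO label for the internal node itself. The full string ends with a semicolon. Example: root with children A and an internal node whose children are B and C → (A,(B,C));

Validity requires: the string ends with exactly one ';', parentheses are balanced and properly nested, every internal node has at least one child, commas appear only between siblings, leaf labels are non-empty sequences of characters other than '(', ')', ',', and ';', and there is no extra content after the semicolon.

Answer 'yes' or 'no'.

Input: ((M,((F,S,C),Q,V,D)),(H,L));
Paren balance: 5 '(' vs 5 ')' OK
Ends with single ';': True
Full parse: OK
Valid: True

Answer: yes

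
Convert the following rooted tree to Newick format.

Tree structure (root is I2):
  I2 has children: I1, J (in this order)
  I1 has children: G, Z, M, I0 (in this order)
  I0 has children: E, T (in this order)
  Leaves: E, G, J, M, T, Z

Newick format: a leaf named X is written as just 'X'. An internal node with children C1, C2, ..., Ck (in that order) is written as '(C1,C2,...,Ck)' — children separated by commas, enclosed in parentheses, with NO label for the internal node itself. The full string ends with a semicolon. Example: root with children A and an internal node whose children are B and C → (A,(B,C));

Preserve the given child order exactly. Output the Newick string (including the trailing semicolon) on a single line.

Answer: ((G,Z,M,(E,T)),J);

Derivation:
internal I2 with children ['I1', 'J']
  internal I1 with children ['G', 'Z', 'M', 'I0']
    leaf 'G' → 'G'
    leaf 'Z' → 'Z'
    leaf 'M' → 'M'
    internal I0 with children ['E', 'T']
      leaf 'E' → 'E'
      leaf 'T' → 'T'
    → '(E,T)'
  → '(G,Z,M,(E,T))'
  leaf 'J' → 'J'
→ '((G,Z,M,(E,T)),J)'
Final: ((G,Z,M,(E,T)),J);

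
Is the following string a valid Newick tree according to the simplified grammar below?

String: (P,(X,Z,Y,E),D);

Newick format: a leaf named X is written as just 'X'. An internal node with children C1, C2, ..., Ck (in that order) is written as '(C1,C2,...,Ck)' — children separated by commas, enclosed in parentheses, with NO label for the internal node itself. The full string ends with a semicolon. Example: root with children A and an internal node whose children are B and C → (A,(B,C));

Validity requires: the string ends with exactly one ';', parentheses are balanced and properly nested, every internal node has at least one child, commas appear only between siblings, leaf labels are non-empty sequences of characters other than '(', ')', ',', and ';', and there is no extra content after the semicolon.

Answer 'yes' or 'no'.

Input: (P,(X,Z,Y,E),D);
Paren balance: 2 '(' vs 2 ')' OK
Ends with single ';': True
Full parse: OK
Valid: True

Answer: yes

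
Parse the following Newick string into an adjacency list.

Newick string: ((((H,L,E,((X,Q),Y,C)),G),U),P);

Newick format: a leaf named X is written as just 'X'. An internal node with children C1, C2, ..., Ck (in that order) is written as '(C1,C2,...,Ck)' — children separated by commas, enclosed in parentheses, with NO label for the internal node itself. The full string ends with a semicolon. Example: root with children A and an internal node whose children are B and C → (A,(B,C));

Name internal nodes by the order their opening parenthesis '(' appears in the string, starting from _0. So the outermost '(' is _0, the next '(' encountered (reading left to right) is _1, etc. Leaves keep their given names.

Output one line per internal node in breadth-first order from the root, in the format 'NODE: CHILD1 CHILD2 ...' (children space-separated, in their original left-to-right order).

Answer: _0: _1 P
_1: _2 U
_2: _3 G
_3: H L E _4
_4: _5 Y C
_5: X Q

Derivation:
Input: ((((H,L,E,((X,Q),Y,C)),G),U),P);
Scanning left-to-right, naming '(' by encounter order:
  pos 0: '(' -> open internal node _0 (depth 1)
  pos 1: '(' -> open internal node _1 (depth 2)
  pos 2: '(' -> open internal node _2 (depth 3)
  pos 3: '(' -> open internal node _3 (depth 4)
  pos 10: '(' -> open internal node _4 (depth 5)
  pos 11: '(' -> open internal node _5 (depth 6)
  pos 15: ')' -> close internal node _5 (now at depth 5)
  pos 20: ')' -> close internal node _4 (now at depth 4)
  pos 21: ')' -> close internal node _3 (now at depth 3)
  pos 24: ')' -> close internal node _2 (now at depth 2)
  pos 27: ')' -> close internal node _1 (now at depth 1)
  pos 30: ')' -> close internal node _0 (now at depth 0)
Total internal nodes: 6
BFS adjacency from root:
  _0: _1 P
  _1: _2 U
  _2: _3 G
  _3: H L E _4
  _4: _5 Y C
  _5: X Q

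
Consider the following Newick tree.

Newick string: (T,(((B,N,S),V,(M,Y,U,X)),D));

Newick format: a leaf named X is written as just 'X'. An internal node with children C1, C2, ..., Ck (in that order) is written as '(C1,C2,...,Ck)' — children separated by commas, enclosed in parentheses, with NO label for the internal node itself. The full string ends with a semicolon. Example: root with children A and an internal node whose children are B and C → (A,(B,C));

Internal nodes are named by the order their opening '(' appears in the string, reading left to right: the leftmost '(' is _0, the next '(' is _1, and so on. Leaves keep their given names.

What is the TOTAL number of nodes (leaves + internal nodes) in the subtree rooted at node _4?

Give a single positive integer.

Answer: 5

Derivation:
Newick: (T,(((B,N,S),V,(M,Y,U,X)),D));
Locate _4: it is the '(' at position 15 (the 5th '(' reading left to right).
Query: subtree rooted at _4
_4: subtree_size = 1 + 4
  M: subtree_size = 1 + 0
  Y: subtree_size = 1 + 0
  U: subtree_size = 1 + 0
  X: subtree_size = 1 + 0
Total subtree size of _4: 5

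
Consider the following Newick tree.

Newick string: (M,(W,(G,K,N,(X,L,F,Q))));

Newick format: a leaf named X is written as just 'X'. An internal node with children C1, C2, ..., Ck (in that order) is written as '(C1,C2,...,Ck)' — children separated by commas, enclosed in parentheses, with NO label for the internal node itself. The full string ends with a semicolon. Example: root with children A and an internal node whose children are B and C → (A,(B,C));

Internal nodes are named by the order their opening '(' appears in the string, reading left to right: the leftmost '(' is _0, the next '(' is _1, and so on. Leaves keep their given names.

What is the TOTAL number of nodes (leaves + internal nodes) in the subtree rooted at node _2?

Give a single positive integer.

Answer: 9

Derivation:
Newick: (M,(W,(G,K,N,(X,L,F,Q))));
Locate _2: it is the '(' at position 6 (the 3rd '(' reading left to right).
Query: subtree rooted at _2
_2: subtree_size = 1 + 8
  G: subtree_size = 1 + 0
  K: subtree_size = 1 + 0
  N: subtree_size = 1 + 0
  _3: subtree_size = 1 + 4
    X: subtree_size = 1 + 0
    L: subtree_size = 1 + 0
    F: subtree_size = 1 + 0
    Q: subtree_size = 1 + 0
Total subtree size of _2: 9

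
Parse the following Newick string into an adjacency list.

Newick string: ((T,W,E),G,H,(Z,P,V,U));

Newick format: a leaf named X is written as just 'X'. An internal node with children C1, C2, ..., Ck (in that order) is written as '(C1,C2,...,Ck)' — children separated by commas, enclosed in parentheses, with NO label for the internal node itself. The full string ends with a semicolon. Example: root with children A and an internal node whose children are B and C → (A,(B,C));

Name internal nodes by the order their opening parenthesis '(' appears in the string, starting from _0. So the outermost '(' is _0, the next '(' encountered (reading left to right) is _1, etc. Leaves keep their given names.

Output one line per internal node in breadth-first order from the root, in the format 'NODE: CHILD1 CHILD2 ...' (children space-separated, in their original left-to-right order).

Input: ((T,W,E),G,H,(Z,P,V,U));
Scanning left-to-right, naming '(' by encounter order:
  pos 0: '(' -> open internal node _0 (depth 1)
  pos 1: '(' -> open internal node _1 (depth 2)
  pos 7: ')' -> close internal node _1 (now at depth 1)
  pos 13: '(' -> open internal node _2 (depth 2)
  pos 21: ')' -> close internal node _2 (now at depth 1)
  pos 22: ')' -> close internal node _0 (now at depth 0)
Total internal nodes: 3
BFS adjacency from root:
  _0: _1 G H _2
  _1: T W E
  _2: Z P V U

Answer: _0: _1 G H _2
_1: T W E
_2: Z P V U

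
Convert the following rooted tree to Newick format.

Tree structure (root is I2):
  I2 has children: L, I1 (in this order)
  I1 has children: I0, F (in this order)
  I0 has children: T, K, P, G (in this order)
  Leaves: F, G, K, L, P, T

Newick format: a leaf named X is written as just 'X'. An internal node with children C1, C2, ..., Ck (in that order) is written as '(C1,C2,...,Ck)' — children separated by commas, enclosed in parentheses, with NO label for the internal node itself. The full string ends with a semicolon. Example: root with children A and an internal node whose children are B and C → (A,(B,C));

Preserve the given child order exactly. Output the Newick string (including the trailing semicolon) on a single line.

Answer: (L,((T,K,P,G),F));

Derivation:
internal I2 with children ['L', 'I1']
  leaf 'L' → 'L'
  internal I1 with children ['I0', 'F']
    internal I0 with children ['T', 'K', 'P', 'G']
      leaf 'T' → 'T'
      leaf 'K' → 'K'
      leaf 'P' → 'P'
      leaf 'G' → 'G'
    → '(T,K,P,G)'
    leaf 'F' → 'F'
  → '((T,K,P,G),F)'
→ '(L,((T,K,P,G),F))'
Final: (L,((T,K,P,G),F));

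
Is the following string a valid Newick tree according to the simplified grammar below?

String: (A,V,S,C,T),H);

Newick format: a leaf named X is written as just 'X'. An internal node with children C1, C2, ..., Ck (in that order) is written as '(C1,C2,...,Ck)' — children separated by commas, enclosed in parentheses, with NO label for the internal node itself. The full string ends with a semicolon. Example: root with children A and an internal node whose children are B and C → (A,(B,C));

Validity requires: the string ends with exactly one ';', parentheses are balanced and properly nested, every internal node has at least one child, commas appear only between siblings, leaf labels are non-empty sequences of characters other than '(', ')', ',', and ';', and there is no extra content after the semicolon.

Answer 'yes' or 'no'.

Input: (A,V,S,C,T),H);
Paren balance: 1 '(' vs 2 ')' MISMATCH
Ends with single ';': True
Full parse: FAILS (extra content after tree at pos 11)
Valid: False

Answer: no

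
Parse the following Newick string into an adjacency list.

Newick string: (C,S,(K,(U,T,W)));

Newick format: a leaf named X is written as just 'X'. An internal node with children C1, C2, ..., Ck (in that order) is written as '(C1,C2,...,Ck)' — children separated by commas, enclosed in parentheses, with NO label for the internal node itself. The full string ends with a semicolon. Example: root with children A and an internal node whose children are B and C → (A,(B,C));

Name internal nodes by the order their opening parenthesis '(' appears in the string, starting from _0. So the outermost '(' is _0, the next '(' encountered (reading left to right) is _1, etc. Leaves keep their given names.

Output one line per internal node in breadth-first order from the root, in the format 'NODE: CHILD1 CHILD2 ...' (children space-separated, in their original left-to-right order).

Input: (C,S,(K,(U,T,W)));
Scanning left-to-right, naming '(' by encounter order:
  pos 0: '(' -> open internal node _0 (depth 1)
  pos 5: '(' -> open internal node _1 (depth 2)
  pos 8: '(' -> open internal node _2 (depth 3)
  pos 14: ')' -> close internal node _2 (now at depth 2)
  pos 15: ')' -> close internal node _1 (now at depth 1)
  pos 16: ')' -> close internal node _0 (now at depth 0)
Total internal nodes: 3
BFS adjacency from root:
  _0: C S _1
  _1: K _2
  _2: U T W

Answer: _0: C S _1
_1: K _2
_2: U T W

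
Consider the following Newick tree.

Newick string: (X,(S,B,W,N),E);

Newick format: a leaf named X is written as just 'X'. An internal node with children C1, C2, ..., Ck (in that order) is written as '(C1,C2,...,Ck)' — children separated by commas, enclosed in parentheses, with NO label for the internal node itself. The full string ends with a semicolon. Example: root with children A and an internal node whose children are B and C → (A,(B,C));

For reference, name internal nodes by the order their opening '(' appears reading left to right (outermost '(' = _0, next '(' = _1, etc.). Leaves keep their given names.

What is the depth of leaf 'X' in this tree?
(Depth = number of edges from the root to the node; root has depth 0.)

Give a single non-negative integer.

Newick: (X,(S,B,W,N),E);
Naming internals by '(' encounter order: outermost '(' = _0, next = _1, ...
Query node: X
Path from root: _0 -> X
Depth of X: 1 (number of edges from root)

Answer: 1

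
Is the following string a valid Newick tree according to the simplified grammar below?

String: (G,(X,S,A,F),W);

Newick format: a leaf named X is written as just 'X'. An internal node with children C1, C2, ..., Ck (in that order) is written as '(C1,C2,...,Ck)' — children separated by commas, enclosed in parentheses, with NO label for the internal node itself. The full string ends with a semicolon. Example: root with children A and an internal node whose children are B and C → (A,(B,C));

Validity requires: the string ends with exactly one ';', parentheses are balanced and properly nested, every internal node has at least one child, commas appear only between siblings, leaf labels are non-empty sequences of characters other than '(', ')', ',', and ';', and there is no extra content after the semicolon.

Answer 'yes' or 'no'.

Input: (G,(X,S,A,F),W);
Paren balance: 2 '(' vs 2 ')' OK
Ends with single ';': True
Full parse: OK
Valid: True

Answer: yes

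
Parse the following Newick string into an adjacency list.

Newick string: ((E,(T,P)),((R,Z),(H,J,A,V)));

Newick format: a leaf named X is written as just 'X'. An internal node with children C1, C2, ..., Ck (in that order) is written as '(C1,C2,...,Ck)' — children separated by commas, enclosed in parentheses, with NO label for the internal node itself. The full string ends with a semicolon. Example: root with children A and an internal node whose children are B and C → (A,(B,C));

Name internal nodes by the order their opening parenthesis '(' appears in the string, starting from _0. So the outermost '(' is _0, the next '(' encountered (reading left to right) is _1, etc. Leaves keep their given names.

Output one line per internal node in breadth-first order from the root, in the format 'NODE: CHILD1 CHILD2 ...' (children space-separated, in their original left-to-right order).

Answer: _0: _1 _3
_1: E _2
_3: _4 _5
_2: T P
_4: R Z
_5: H J A V

Derivation:
Input: ((E,(T,P)),((R,Z),(H,J,A,V)));
Scanning left-to-right, naming '(' by encounter order:
  pos 0: '(' -> open internal node _0 (depth 1)
  pos 1: '(' -> open internal node _1 (depth 2)
  pos 4: '(' -> open internal node _2 (depth 3)
  pos 8: ')' -> close internal node _2 (now at depth 2)
  pos 9: ')' -> close internal node _1 (now at depth 1)
  pos 11: '(' -> open internal node _3 (depth 2)
  pos 12: '(' -> open internal node _4 (depth 3)
  pos 16: ')' -> close internal node _4 (now at depth 2)
  pos 18: '(' -> open internal node _5 (depth 3)
  pos 26: ')' -> close internal node _5 (now at depth 2)
  pos 27: ')' -> close internal node _3 (now at depth 1)
  pos 28: ')' -> close internal node _0 (now at depth 0)
Total internal nodes: 6
BFS adjacency from root:
  _0: _1 _3
  _1: E _2
  _3: _4 _5
  _2: T P
  _4: R Z
  _5: H J A V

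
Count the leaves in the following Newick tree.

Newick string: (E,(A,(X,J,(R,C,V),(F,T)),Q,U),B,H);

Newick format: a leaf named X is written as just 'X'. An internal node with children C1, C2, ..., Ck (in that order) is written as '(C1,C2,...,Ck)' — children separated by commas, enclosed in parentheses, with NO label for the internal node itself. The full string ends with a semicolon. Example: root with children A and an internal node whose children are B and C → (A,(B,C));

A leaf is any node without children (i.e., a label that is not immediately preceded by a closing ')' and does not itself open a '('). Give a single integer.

Answer: 13

Derivation:
Newick: (E,(A,(X,J,(R,C,V),(F,T)),Q,U),B,H);
Scan left-to-right; a leaf is any maximal label run not followed by '(':
  pos 1: leaf 'E' → count = 1
  pos 4: leaf 'A' → count = 2
  pos 7: leaf 'X' → count = 3
  pos 9: leaf 'J' → count = 4
  pos 12: leaf 'R' → count = 5
  pos 14: leaf 'C' → count = 6
  pos 16: leaf 'V' → count = 7
  pos 20: leaf 'F' → count = 8
  pos 22: leaf 'T' → count = 9
  pos 26: leaf 'Q' → count = 10
  pos 28: leaf 'U' → count = 11
  pos 31: leaf 'B' → count = 12
  pos 33: leaf 'H' → count = 13
Total leaves: 13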